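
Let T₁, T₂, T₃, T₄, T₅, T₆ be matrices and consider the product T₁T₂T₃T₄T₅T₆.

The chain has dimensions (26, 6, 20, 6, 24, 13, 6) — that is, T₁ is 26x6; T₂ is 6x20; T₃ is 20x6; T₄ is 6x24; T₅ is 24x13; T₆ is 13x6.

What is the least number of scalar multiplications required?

Adjacent pairs: T₁T₂ = 26·6·20 = 3120; T₂T₃ = 6·20·6 = 720; T₃T₄ = 20·6·24 = 2880; T₄T₅ = 6·24·13 = 1872; T₅T₆ = 24·13·6 = 1872.
Length 3: T₁..T₃: k=1: 0+720+26·6·6=1656; k=2: 3120+0+26·20·6=6240 → min 1656 | T₂..T₄: k=2: 0+2880+6·20·24=5760; k=3: 720+0+6·6·24=1584 → min 1584 | T₃..T₅: k=3: 0+1872+20·6·13=3432; k=4: 2880+0+20·24·13=9120 → min 3432 | T₄..T₆: k=4: 0+1872+6·24·6=2736; k=5: 1872+0+6·13·6=2340 → min 2340.
Length 4: T₁..T₄: k=1: 0+1584+26·6·24=5328; k=2: 3120+2880+26·20·24=18480; k=3: 1656+0+26·6·24=5400 → min 5328 | T₂..T₅: k=2: 0+3432+6·20·13=4992; k=3: 720+1872+6·6·13=3060; k=4: 1584+0+6·24·13=3456 → min 3060 | T₃..T₆: k=3: 0+2340+20·6·6=3060; k=4: 2880+1872+20·24·6=7632; k=5: 3432+0+20·13·6=4992 → min 3060.
Length 5: T₁..T₅: k=1: 0+3060+26·6·13=5088; k=2: 3120+3432+26·20·13=13312; k=3: 1656+1872+26·6·13=5556; k=4: 5328+0+26·24·13=13440 → min 5088 | T₂..T₆: k=2: 0+3060+6·20·6=3780; k=3: 720+2340+6·6·6=3276; k=4: 1584+1872+6·24·6=4320; k=5: 3060+0+6·13·6=3528 → min 3276.
Length 6: T₁..T₆: k=1: 0+3276+26·6·6=4212; k=2: 3120+3060+26·20·6=9300; k=3: 1656+2340+26·6·6=4932; k=4: 5328+1872+26·24·6=10944; k=5: 5088+0+26·13·6=7116 → min 4212.
Optimal order: (T₁((T₂T₃)((T₄T₅)T₆))) with cost 4212.

4212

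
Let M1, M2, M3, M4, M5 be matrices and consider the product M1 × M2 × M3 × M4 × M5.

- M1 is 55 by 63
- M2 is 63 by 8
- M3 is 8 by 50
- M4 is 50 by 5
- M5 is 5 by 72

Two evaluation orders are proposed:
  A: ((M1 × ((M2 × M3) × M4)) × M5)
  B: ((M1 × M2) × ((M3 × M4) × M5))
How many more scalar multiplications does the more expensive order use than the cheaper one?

Order A = ((M1 × ((M2 × M3) × M4)) × M5): (M2 × M3): 63×8 by 8×50 → 63×50, cost 63·8·50 = 25200; ((M2 × M3) × M4): 63×50 by 50×5 → 63×5, cost 63·50·5 = 15750; cumulative 40950; (M1 × ((M2 × M3) × M4)): 55×63 by 63×5 → 55×5, cost 55·63·5 = 17325; cumulative 58275; ((M1 × ((M2 × M3) × M4)) × M5): 55×5 by 5×72 → 55×72, cost 55·5·72 = 19800; cumulative 78075. Total 78075.
Order B = ((M1 × M2) × ((M3 × M4) × M5)): (M1 × M2): 55×63 by 63×8 → 55×8, cost 55·63·8 = 27720; (M3 × M4): 8×50 by 50×5 → 8×5, cost 8·50·5 = 2000; ((M3 × M4) × M5): 8×5 by 5×72 → 8×72, cost 8·5·72 = 2880; cumulative 4880; ((M1 × M2) × ((M3 × M4) × M5)): 55×8 by 8×72 → 55×72, cost 55·8·72 = 31680; cumulative 64280. Total 64280.
Difference: |78075 − 64280| = 13795.

13795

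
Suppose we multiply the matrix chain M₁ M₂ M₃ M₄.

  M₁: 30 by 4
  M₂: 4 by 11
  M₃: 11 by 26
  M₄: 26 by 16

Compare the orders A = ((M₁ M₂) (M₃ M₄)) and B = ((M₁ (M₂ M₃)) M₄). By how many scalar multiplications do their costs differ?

5568

Order A = ((M₁ M₂) (M₃ M₄)): (M₁ M₂): 30×4 by 4×11 → 30×11, cost 30·4·11 = 1320; (M₃ M₄): 11×26 by 26×16 → 11×16, cost 11·26·16 = 4576; ((M₁ M₂) (M₃ M₄)): 30×11 by 11×16 → 30×16, cost 30·11·16 = 5280; cumulative 11176. Total 11176.
Order B = ((M₁ (M₂ M₃)) M₄): (M₂ M₃): 4×11 by 11×26 → 4×26, cost 4·11·26 = 1144; (M₁ (M₂ M₃)): 30×4 by 4×26 → 30×26, cost 30·4·26 = 3120; cumulative 4264; ((M₁ (M₂ M₃)) M₄): 30×26 by 26×16 → 30×16, cost 30·26·16 = 12480; cumulative 16744. Total 16744.
Difference: |11176 − 16744| = 5568.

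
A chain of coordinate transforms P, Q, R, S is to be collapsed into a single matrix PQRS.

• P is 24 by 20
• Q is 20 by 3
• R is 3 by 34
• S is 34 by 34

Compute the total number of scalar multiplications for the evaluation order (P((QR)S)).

41480

(QR): 20×3 by 3×34 → 20×34, cost 20·3·34 = 2040
((QR)S): 20×34 by 34×34 → 20×34, cost 20·34·34 = 23120; cumulative 25160
(P((QR)S)): 24×20 by 20×34 → 24×34, cost 24·20·34 = 16320; cumulative 41480
Total: 41480 scalar multiplications.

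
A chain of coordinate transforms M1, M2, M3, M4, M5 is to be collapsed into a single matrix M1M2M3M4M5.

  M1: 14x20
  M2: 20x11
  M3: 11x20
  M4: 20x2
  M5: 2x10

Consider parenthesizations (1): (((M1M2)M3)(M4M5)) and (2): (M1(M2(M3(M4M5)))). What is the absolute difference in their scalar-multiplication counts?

Order (1) = (((M1M2)M3)(M4M5)): (M1M2): 14×20 by 20×11 → 14×11, cost 14·20·11 = 3080; ((M1M2)M3): 14×11 by 11×20 → 14×20, cost 14·11·20 = 3080; cumulative 6160; (M4M5): 20×2 by 2×10 → 20×10, cost 20·2·10 = 400; (((M1M2)M3)(M4M5)): 14×20 by 20×10 → 14×10, cost 14·20·10 = 2800; cumulative 9360. Total 9360.
Order (2) = (M1(M2(M3(M4M5)))): (M4M5): 20×2 by 2×10 → 20×10, cost 20·2·10 = 400; (M3(M4M5)): 11×20 by 20×10 → 11×10, cost 11·20·10 = 2200; cumulative 2600; (M2(M3(M4M5))): 20×11 by 11×10 → 20×10, cost 20·11·10 = 2200; cumulative 4800; (M1(M2(M3(M4M5)))): 14×20 by 20×10 → 14×10, cost 14·20·10 = 2800; cumulative 7600. Total 7600.
Difference: |9360 − 7600| = 1760.

1760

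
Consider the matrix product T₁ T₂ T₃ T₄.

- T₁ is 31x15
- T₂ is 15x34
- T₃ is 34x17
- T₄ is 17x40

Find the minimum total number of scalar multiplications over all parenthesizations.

37470

Adjacent pairs: T₁T₂ = 31·15·34 = 15810; T₂T₃ = 15·34·17 = 8670; T₃T₄ = 34·17·40 = 23120.
Length 3: T₁..T₃: k=1: 0+8670+31·15·17=16575; k=2: 15810+0+31·34·17=33728 → min 16575 | T₂..T₄: k=2: 0+23120+15·34·40=43520; k=3: 8670+0+15·17·40=18870 → min 18870.
Length 4: T₁..T₄: k=1: 0+18870+31·15·40=37470; k=2: 15810+23120+31·34·40=81090; k=3: 16575+0+31·17·40=37655 → min 37470.
Optimal order: (T₁ ((T₂ T₃) T₄)) with cost 37470.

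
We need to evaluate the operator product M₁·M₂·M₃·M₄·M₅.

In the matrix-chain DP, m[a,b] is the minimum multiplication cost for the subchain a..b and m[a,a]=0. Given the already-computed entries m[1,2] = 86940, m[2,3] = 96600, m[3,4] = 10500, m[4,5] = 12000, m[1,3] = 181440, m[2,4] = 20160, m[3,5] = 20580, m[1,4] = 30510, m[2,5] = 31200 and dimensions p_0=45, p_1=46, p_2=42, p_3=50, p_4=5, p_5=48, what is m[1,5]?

41310

m[1,5] = min over k∈[1,4] of m[1,k]+m[k+1,5]+p_{0}·p_k·p_{5}.
k=1: 0 + 31200 + 45·46·48 = 130560; k=2: 86940 + 20580 + 45·42·48 = 198240; k=3: 181440 + 12000 + 45·50·48 = 301440; k=4: 30510 + 0 + 45·5·48 = 41310.
Minimum: 41310 at k=4.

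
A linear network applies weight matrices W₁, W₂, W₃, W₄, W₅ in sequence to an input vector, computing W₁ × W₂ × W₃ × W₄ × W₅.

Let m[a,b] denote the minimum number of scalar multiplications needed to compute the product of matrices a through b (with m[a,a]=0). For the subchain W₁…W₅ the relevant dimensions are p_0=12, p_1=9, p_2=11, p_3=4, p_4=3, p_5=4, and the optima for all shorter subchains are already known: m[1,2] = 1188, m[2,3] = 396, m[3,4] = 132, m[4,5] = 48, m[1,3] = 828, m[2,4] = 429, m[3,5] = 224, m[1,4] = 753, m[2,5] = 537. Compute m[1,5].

m[1,5] = min over k∈[1,4] of m[1,k]+m[k+1,5]+p_{0}·p_k·p_{5}.
k=1: 0 + 537 + 12·9·4 = 969; k=2: 1188 + 224 + 12·11·4 = 1940; k=3: 828 + 48 + 12·4·4 = 1068; k=4: 753 + 0 + 12·3·4 = 897.
Minimum: 897 at k=4.

897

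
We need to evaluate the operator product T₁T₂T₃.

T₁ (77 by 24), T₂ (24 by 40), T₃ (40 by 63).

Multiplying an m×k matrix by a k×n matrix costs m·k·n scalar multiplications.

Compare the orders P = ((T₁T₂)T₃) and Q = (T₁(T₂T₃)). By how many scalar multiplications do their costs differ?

Order P = ((T₁T₂)T₃): (T₁T₂): 77×24 by 24×40 → 77×40, cost 77·24·40 = 73920; ((T₁T₂)T₃): 77×40 by 40×63 → 77×63, cost 77·40·63 = 194040; cumulative 267960. Total 267960.
Order Q = (T₁(T₂T₃)): (T₂T₃): 24×40 by 40×63 → 24×63, cost 24·40·63 = 60480; (T₁(T₂T₃)): 77×24 by 24×63 → 77×63, cost 77·24·63 = 116424; cumulative 176904. Total 176904.
Difference: |267960 − 176904| = 91056.

91056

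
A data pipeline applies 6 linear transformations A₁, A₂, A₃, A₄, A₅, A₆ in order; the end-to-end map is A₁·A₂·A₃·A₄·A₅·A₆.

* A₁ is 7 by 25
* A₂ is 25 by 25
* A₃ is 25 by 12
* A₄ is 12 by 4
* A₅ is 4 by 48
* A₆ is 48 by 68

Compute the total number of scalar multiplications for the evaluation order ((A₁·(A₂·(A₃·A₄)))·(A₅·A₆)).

(A₃·A₄): 25×12 by 12×4 → 25×4, cost 25·12·4 = 1200
(A₂·(A₃·A₄)): 25×25 by 25×4 → 25×4, cost 25·25·4 = 2500; cumulative 3700
(A₁·(A₂·(A₃·A₄))): 7×25 by 25×4 → 7×4, cost 7·25·4 = 700; cumulative 4400
(A₅·A₆): 4×48 by 48×68 → 4×68, cost 4·48·68 = 13056
((A₁·(A₂·(A₃·A₄)))·(A₅·A₆)): 7×4 by 4×68 → 7×68, cost 7·4·68 = 1904; cumulative 19360
Total: 19360 scalar multiplications.

19360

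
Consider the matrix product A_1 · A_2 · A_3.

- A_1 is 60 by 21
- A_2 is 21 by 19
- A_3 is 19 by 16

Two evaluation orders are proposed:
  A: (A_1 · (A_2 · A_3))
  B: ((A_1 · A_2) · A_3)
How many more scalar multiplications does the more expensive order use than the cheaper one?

15636

Order A = (A_1 · (A_2 · A_3)): (A_2 · A_3): 21×19 by 19×16 → 21×16, cost 21·19·16 = 6384; (A_1 · (A_2 · A_3)): 60×21 by 21×16 → 60×16, cost 60·21·16 = 20160; cumulative 26544. Total 26544.
Order B = ((A_1 · A_2) · A_3): (A_1 · A_2): 60×21 by 21×19 → 60×19, cost 60·21·19 = 23940; ((A_1 · A_2) · A_3): 60×19 by 19×16 → 60×16, cost 60·19·16 = 18240; cumulative 42180. Total 42180.
Difference: |26544 − 42180| = 15636.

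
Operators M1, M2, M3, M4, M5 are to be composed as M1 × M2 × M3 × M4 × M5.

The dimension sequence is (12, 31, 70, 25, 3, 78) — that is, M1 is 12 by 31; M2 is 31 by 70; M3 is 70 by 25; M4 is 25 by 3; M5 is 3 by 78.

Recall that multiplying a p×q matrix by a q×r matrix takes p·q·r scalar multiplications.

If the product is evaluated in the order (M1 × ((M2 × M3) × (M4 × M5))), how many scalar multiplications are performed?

(M2 × M3): 31×70 by 70×25 → 31×25, cost 31·70·25 = 54250
(M4 × M5): 25×3 by 3×78 → 25×78, cost 25·3·78 = 5850
((M2 × M3) × (M4 × M5)): 31×25 by 25×78 → 31×78, cost 31·25·78 = 60450; cumulative 120550
(M1 × ((M2 × M3) × (M4 × M5))): 12×31 by 31×78 → 12×78, cost 12·31·78 = 29016; cumulative 149566
Total: 149566 scalar multiplications.

149566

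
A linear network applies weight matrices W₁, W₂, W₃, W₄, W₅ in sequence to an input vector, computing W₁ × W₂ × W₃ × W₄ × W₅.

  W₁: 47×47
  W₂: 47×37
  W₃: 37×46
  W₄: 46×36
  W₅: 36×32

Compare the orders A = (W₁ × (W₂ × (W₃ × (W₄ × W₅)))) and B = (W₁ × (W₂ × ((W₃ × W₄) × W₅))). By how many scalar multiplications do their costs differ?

3560

Order A = (W₁ × (W₂ × (W₃ × (W₄ × W₅)))): (W₄ × W₅): 46×36 by 36×32 → 46×32, cost 46·36·32 = 52992; (W₃ × (W₄ × W₅)): 37×46 by 46×32 → 37×32, cost 37·46·32 = 54464; cumulative 107456; (W₂ × (W₃ × (W₄ × W₅))): 47×37 by 37×32 → 47×32, cost 47·37·32 = 55648; cumulative 163104; (W₁ × (W₂ × (W₃ × (W₄ × W₅)))): 47×47 by 47×32 → 47×32, cost 47·47·32 = 70688; cumulative 233792. Total 233792.
Order B = (W₁ × (W₂ × ((W₃ × W₄) × W₅))): (W₃ × W₄): 37×46 by 46×36 → 37×36, cost 37·46·36 = 61272; ((W₃ × W₄) × W₅): 37×36 by 36×32 → 37×32, cost 37·36·32 = 42624; cumulative 103896; (W₂ × ((W₃ × W₄) × W₅)): 47×37 by 37×32 → 47×32, cost 47·37·32 = 55648; cumulative 159544; (W₁ × (W₂ × ((W₃ × W₄) × W₅))): 47×47 by 47×32 → 47×32, cost 47·47·32 = 70688; cumulative 230232. Total 230232.
Difference: |233792 − 230232| = 3560.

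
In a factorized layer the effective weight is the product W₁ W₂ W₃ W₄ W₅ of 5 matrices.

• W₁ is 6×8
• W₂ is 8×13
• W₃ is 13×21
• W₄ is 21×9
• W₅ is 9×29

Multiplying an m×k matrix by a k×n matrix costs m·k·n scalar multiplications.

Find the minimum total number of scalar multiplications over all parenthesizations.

Adjacent pairs: W₁W₂ = 6·8·13 = 624; W₂W₃ = 8·13·21 = 2184; W₃W₄ = 13·21·9 = 2457; W₄W₅ = 21·9·29 = 5481.
Length 3: W₁..W₃: k=1: 0+2184+6·8·21=3192; k=2: 624+0+6·13·21=2262 → min 2262 | W₂..W₄: k=2: 0+2457+8·13·9=3393; k=3: 2184+0+8·21·9=3696 → min 3393 | W₃..W₅: k=3: 0+5481+13·21·29=13398; k=4: 2457+0+13·9·29=5850 → min 5850.
Length 4: W₁..W₄: k=1: 0+3393+6·8·9=3825; k=2: 624+2457+6·13·9=3783; k=3: 2262+0+6·21·9=3396 → min 3396 | W₂..W₅: k=2: 0+5850+8·13·29=8866; k=3: 2184+5481+8·21·29=12537; k=4: 3393+0+8·9·29=5481 → min 5481.
Length 5: W₁..W₅: k=1: 0+5481+6·8·29=6873; k=2: 624+5850+6·13·29=8736; k=3: 2262+5481+6·21·29=11397; k=4: 3396+0+6·9·29=4962 → min 4962.
Optimal order: ((((W₁ W₂) W₃) W₄) W₅) with cost 4962.

4962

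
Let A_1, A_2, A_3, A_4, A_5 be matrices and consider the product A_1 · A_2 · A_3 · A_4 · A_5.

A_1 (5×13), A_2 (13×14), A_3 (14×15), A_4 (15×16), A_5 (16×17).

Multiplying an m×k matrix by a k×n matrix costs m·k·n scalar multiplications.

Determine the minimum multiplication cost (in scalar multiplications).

4520

Adjacent pairs: A_1A_2 = 5·13·14 = 910; A_2A_3 = 13·14·15 = 2730; A_3A_4 = 14·15·16 = 3360; A_4A_5 = 15·16·17 = 4080.
Length 3: A_1..A_3: k=1: 0+2730+5·13·15=3705; k=2: 910+0+5·14·15=1960 → min 1960 | A_2..A_4: k=2: 0+3360+13·14·16=6272; k=3: 2730+0+13·15·16=5850 → min 5850 | A_3..A_5: k=3: 0+4080+14·15·17=7650; k=4: 3360+0+14·16·17=7168 → min 7168.
Length 4: A_1..A_4: k=1: 0+5850+5·13·16=6890; k=2: 910+3360+5·14·16=5390; k=3: 1960+0+5·15·16=3160 → min 3160 | A_2..A_5: k=2: 0+7168+13·14·17=10262; k=3: 2730+4080+13·15·17=10125; k=4: 5850+0+13·16·17=9386 → min 9386.
Length 5: A_1..A_5: k=1: 0+9386+5·13·17=10491; k=2: 910+7168+5·14·17=9268; k=3: 1960+4080+5·15·17=7315; k=4: 3160+0+5·16·17=4520 → min 4520.
Optimal order: ((((A_1 · A_2) · A_3) · A_4) · A_5) with cost 4520.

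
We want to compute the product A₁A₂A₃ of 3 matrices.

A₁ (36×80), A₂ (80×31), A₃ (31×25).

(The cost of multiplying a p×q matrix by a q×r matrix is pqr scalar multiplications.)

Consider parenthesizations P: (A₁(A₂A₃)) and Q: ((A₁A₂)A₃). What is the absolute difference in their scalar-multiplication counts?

Order P = (A₁(A₂A₃)): (A₂A₃): 80×31 by 31×25 → 80×25, cost 80·31·25 = 62000; (A₁(A₂A₃)): 36×80 by 80×25 → 36×25, cost 36·80·25 = 72000; cumulative 134000. Total 134000.
Order Q = ((A₁A₂)A₃): (A₁A₂): 36×80 by 80×31 → 36×31, cost 36·80·31 = 89280; ((A₁A₂)A₃): 36×31 by 31×25 → 36×25, cost 36·31·25 = 27900; cumulative 117180. Total 117180.
Difference: |134000 − 117180| = 16820.

16820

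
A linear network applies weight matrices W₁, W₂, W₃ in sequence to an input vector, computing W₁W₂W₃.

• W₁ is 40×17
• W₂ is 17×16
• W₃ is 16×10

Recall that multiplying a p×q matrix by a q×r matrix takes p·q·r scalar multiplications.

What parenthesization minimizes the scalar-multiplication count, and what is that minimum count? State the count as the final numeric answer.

9520

(W₁(W₂W₃)): cost 9520.
((W₁W₂)W₃): cost 17280.
Optimal: (W₁(W₂W₃)) with cost 9520.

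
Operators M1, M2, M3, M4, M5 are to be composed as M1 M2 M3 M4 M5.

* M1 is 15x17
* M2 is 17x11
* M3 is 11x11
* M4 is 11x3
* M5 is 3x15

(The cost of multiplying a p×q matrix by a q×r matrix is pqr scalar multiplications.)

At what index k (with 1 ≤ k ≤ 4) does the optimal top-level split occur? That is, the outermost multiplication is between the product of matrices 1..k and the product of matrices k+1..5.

4

Adjacent pairs: M1M2 = 15·17·11 = 2805; M2M3 = 17·11·11 = 2057; M3M4 = 11·11·3 = 363; M4M5 = 11·3·15 = 495.
Length 3: M1..M3: k=1: 0+2057+15·17·11=4862; k=2: 2805+0+15·11·11=4620 → min 4620 | M2..M4: k=2: 0+363+17·11·3=924; k=3: 2057+0+17·11·3=2618 → min 924 | M3..M5: k=3: 0+495+11·11·15=2310; k=4: 363+0+11·3·15=858 → min 858.
Length 4: M1..M4: k=1: 0+924+15·17·3=1689; k=2: 2805+363+15·11·3=3663; k=3: 4620+0+15·11·3=5115 → min 1689 | M2..M5: k=2: 0+858+17·11·15=3663; k=3: 2057+495+17·11·15=5357; k=4: 924+0+17·3·15=1689 → min 1689.
Top-level splits: k=1: (M1..M1)·(M2..M5) → 0+1689+15·17·15 = 5514; k=2: (M1..M2)·(M3..M5) → 2805+858+15·11·15 = 6138; k=3: (M1..M3)·(M4..M5) → 4620+495+15·11·15 = 7590; k=4: (M1..M4)·(M5..M5) → 1689+0+15·3·15 = 2364.
Best split is after M4, i.e. k = 4.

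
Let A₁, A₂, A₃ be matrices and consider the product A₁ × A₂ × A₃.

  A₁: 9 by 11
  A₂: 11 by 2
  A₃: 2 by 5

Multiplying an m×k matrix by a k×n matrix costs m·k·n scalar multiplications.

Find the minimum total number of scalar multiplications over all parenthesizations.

288

Order (A₁ × (A₂ × A₃)): (A₂ × A₃): 11×2 by 2×5 → 11×5, cost 11·2·5 = 110; (A₁ × (A₂ × A₃)): 9×11 by 11×5 → 9×5, cost 9·11·5 = 495; cumulative 605. Total 605.
Order ((A₁ × A₂) × A₃): (A₁ × A₂): 9×11 by 11×2 → 9×2, cost 9·11·2 = 198; ((A₁ × A₂) × A₃): 9×2 by 2×5 → 9×5, cost 9·2·5 = 90; cumulative 288. Total 288.
Minimum: 288.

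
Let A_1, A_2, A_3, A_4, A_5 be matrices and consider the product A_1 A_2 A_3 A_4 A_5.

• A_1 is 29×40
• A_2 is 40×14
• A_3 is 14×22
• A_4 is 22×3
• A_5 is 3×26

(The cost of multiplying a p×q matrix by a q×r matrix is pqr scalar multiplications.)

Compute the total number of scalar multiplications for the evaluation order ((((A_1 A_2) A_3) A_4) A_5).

(A_1 A_2): 29×40 by 40×14 → 29×14, cost 29·40·14 = 16240
((A_1 A_2) A_3): 29×14 by 14×22 → 29×22, cost 29·14·22 = 8932; cumulative 25172
(((A_1 A_2) A_3) A_4): 29×22 by 22×3 → 29×3, cost 29·22·3 = 1914; cumulative 27086
((((A_1 A_2) A_3) A_4) A_5): 29×3 by 3×26 → 29×26, cost 29·3·26 = 2262; cumulative 29348
Total: 29348 scalar multiplications.

29348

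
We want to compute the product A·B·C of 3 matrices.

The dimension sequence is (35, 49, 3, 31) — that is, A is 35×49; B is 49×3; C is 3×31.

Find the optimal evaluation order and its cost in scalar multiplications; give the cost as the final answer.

(A·(B·C)): cost 57722.
((A·B)·C): cost 8400.
Optimal: ((A·B)·C) with cost 8400.

8400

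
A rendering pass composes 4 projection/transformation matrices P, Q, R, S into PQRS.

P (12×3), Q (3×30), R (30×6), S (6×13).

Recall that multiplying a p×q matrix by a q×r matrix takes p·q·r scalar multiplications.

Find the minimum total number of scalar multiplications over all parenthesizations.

1242

Adjacent pairs: PQ = 12·3·30 = 1080; QR = 3·30·6 = 540; RS = 30·6·13 = 2340.
Length 3: P..R: k=1: 0+540+12·3·6=756; k=2: 1080+0+12·30·6=3240 → min 756 | Q..S: k=2: 0+2340+3·30·13=3510; k=3: 540+0+3·6·13=774 → min 774.
Length 4: P..S: k=1: 0+774+12·3·13=1242; k=2: 1080+2340+12·30·13=8100; k=3: 756+0+12·6·13=1692 → min 1242.
Optimal order: (P((QR)S)) with cost 1242.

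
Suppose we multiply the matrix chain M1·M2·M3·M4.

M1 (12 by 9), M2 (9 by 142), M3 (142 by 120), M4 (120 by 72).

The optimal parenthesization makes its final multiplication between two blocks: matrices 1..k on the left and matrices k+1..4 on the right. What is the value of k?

1

Adjacent pairs: M1M2 = 12·9·142 = 15336; M2M3 = 9·142·120 = 153360; M3M4 = 142·120·72 = 1226880.
Length 3: M1..M3: k=1: 0+153360+12·9·120=166320; k=2: 15336+0+12·142·120=219816 → min 166320 | M2..M4: k=2: 0+1226880+9·142·72=1318896; k=3: 153360+0+9·120·72=231120 → min 231120.
Top-level splits: k=1: (M1..M1)·(M2..M4) → 0+231120+12·9·72 = 238896; k=2: (M1..M2)·(M3..M4) → 15336+1226880+12·142·72 = 1364904; k=3: (M1..M3)·(M4..M4) → 166320+0+12·120·72 = 270000.
Best split is after M1, i.e. k = 1.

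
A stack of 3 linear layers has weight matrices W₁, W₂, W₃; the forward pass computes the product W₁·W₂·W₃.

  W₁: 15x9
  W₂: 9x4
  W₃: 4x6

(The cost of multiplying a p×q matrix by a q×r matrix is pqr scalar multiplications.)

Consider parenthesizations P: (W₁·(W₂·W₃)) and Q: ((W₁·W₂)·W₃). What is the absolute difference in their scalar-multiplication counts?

Order P = (W₁·(W₂·W₃)): (W₂·W₃): 9×4 by 4×6 → 9×6, cost 9·4·6 = 216; (W₁·(W₂·W₃)): 15×9 by 9×6 → 15×6, cost 15·9·6 = 810; cumulative 1026. Total 1026.
Order Q = ((W₁·W₂)·W₃): (W₁·W₂): 15×9 by 9×4 → 15×4, cost 15·9·4 = 540; ((W₁·W₂)·W₃): 15×4 by 4×6 → 15×6, cost 15·4·6 = 360; cumulative 900. Total 900.
Difference: |1026 − 900| = 126.

126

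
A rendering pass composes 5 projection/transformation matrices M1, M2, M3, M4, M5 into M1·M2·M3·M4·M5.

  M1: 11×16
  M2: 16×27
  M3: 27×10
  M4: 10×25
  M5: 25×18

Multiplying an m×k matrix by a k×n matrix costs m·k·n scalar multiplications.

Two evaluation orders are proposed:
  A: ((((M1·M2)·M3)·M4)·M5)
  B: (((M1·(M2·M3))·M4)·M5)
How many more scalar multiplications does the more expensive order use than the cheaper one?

Order A = ((((M1·M2)·M3)·M4)·M5): (M1·M2): 11×16 by 16×27 → 11×27, cost 11·16·27 = 4752; ((M1·M2)·M3): 11×27 by 27×10 → 11×10, cost 11·27·10 = 2970; cumulative 7722; (((M1·M2)·M3)·M4): 11×10 by 10×25 → 11×25, cost 11·10·25 = 2750; cumulative 10472; ((((M1·M2)·M3)·M4)·M5): 11×25 by 25×18 → 11×18, cost 11·25·18 = 4950; cumulative 15422. Total 15422.
Order B = (((M1·(M2·M3))·M4)·M5): (M2·M3): 16×27 by 27×10 → 16×10, cost 16·27·10 = 4320; (M1·(M2·M3)): 11×16 by 16×10 → 11×10, cost 11·16·10 = 1760; cumulative 6080; ((M1·(M2·M3))·M4): 11×10 by 10×25 → 11×25, cost 11·10·25 = 2750; cumulative 8830; (((M1·(M2·M3))·M4)·M5): 11×25 by 25×18 → 11×18, cost 11·25·18 = 4950; cumulative 13780. Total 13780.
Difference: |15422 − 13780| = 1642.

1642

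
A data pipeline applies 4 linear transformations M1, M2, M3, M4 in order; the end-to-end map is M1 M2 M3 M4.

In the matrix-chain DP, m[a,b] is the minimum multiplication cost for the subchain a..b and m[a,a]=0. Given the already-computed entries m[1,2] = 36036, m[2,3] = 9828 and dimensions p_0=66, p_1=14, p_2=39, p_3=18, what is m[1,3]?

26460

m[1,3] = min over k∈[1,2] of m[1,k]+m[k+1,3]+p_{0}·p_k·p_{3}.
k=1: 0 + 9828 + 66·14·18 = 26460; k=2: 36036 + 0 + 66·39·18 = 82368.
Minimum: 26460 at k=1.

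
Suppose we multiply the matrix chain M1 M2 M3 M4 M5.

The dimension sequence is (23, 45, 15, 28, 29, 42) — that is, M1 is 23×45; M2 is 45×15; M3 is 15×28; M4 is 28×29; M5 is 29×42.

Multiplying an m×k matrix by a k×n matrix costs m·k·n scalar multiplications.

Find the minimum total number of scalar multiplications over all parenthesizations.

Adjacent pairs: M1M2 = 23·45·15 = 15525; M2M3 = 45·15·28 = 18900; M3M4 = 15·28·29 = 12180; M4M5 = 28·29·42 = 34104.
Length 3: M1..M3: k=1: 0+18900+23·45·28=47880; k=2: 15525+0+23·15·28=25185 → min 25185 | M2..M4: k=2: 0+12180+45·15·29=31755; k=3: 18900+0+45·28·29=55440 → min 31755 | M3..M5: k=3: 0+34104+15·28·42=51744; k=4: 12180+0+15·29·42=30450 → min 30450.
Length 4: M1..M4: k=1: 0+31755+23·45·29=61770; k=2: 15525+12180+23·15·29=37710; k=3: 25185+0+23·28·29=43861 → min 37710 | M2..M5: k=2: 0+30450+45·15·42=58800; k=3: 18900+34104+45·28·42=105924; k=4: 31755+0+45·29·42=86565 → min 58800.
Length 5: M1..M5: k=1: 0+58800+23·45·42=102270; k=2: 15525+30450+23·15·42=60465; k=3: 25185+34104+23·28·42=86337; k=4: 37710+0+23·29·42=65724 → min 60465.
Optimal order: ((M1 M2) ((M3 M4) M5)) with cost 60465.

60465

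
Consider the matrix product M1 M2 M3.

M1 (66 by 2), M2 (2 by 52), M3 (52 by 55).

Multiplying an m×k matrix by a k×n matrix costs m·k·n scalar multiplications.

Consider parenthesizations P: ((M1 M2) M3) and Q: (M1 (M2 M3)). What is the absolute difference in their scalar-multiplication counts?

182644

Order P = ((M1 M2) M3): (M1 M2): 66×2 by 2×52 → 66×52, cost 66·2·52 = 6864; ((M1 M2) M3): 66×52 by 52×55 → 66×55, cost 66·52·55 = 188760; cumulative 195624. Total 195624.
Order Q = (M1 (M2 M3)): (M2 M3): 2×52 by 52×55 → 2×55, cost 2·52·55 = 5720; (M1 (M2 M3)): 66×2 by 2×55 → 66×55, cost 66·2·55 = 7260; cumulative 12980. Total 12980.
Difference: |195624 − 12980| = 182644.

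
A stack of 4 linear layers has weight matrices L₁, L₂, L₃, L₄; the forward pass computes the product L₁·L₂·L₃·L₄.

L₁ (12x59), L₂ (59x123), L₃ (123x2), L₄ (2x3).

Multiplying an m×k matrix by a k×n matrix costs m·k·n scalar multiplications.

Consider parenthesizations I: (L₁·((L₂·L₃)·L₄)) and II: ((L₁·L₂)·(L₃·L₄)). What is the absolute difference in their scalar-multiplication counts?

75258

Order I = (L₁·((L₂·L₃)·L₄)): (L₂·L₃): 59×123 by 123×2 → 59×2, cost 59·123·2 = 14514; ((L₂·L₃)·L₄): 59×2 by 2×3 → 59×3, cost 59·2·3 = 354; cumulative 14868; (L₁·((L₂·L₃)·L₄)): 12×59 by 59×3 → 12×3, cost 12·59·3 = 2124; cumulative 16992. Total 16992.
Order II = ((L₁·L₂)·(L₃·L₄)): (L₁·L₂): 12×59 by 59×123 → 12×123, cost 12·59·123 = 87084; (L₃·L₄): 123×2 by 2×3 → 123×3, cost 123·2·3 = 738; ((L₁·L₂)·(L₃·L₄)): 12×123 by 123×3 → 12×3, cost 12·123·3 = 4428; cumulative 92250. Total 92250.
Difference: |16992 − 92250| = 75258.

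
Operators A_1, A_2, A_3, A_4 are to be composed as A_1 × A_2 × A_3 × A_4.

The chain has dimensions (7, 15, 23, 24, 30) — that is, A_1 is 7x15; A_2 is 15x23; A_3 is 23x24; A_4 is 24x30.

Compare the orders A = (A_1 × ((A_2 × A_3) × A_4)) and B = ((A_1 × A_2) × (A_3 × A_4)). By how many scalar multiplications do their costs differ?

Order A = (A_1 × ((A_2 × A_3) × A_4)): (A_2 × A_3): 15×23 by 23×24 → 15×24, cost 15·23·24 = 8280; ((A_2 × A_3) × A_4): 15×24 by 24×30 → 15×30, cost 15·24·30 = 10800; cumulative 19080; (A_1 × ((A_2 × A_3) × A_4)): 7×15 by 15×30 → 7×30, cost 7·15·30 = 3150; cumulative 22230. Total 22230.
Order B = ((A_1 × A_2) × (A_3 × A_4)): (A_1 × A_2): 7×15 by 15×23 → 7×23, cost 7·15·23 = 2415; (A_3 × A_4): 23×24 by 24×30 → 23×30, cost 23·24·30 = 16560; ((A_1 × A_2) × (A_3 × A_4)): 7×23 by 23×30 → 7×30, cost 7·23·30 = 4830; cumulative 23805. Total 23805.
Difference: |22230 − 23805| = 1575.

1575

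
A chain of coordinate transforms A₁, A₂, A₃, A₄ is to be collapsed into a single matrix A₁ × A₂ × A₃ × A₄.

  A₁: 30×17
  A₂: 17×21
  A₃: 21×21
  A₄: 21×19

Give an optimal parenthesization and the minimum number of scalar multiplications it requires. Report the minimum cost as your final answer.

Adjacent pairs: A₁A₂ = 30·17·21 = 10710; A₂A₃ = 17·21·21 = 7497; A₃A₄ = 21·21·19 = 8379.
Length 3: A₁..A₃: k=1: 0+7497+30·17·21=18207; k=2: 10710+0+30·21·21=23940 → min 18207 | A₂..A₄: k=2: 0+8379+17·21·19=15162; k=3: 7497+0+17·21·19=14280 → min 14280.
Length 4: A₁..A₄: k=1: 0+14280+30·17·19=23970; k=2: 10710+8379+30·21·19=31059; k=3: 18207+0+30·21·19=30177 → min 23970.
Optimal parenthesization: (A₁ × ((A₂ × A₃) × A₄)) with cost 23970.

23970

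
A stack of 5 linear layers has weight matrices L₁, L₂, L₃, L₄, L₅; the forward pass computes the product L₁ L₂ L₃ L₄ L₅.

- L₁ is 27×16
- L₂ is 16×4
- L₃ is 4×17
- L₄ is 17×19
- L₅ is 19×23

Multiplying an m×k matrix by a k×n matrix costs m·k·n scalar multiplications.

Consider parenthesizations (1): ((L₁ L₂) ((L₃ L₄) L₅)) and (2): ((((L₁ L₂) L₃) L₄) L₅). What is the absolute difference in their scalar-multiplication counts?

Order (1) = ((L₁ L₂) ((L₃ L₄) L₅)): (L₁ L₂): 27×16 by 16×4 → 27×4, cost 27·16·4 = 1728; (L₃ L₄): 4×17 by 17×19 → 4×19, cost 4·17·19 = 1292; ((L₃ L₄) L₅): 4×19 by 19×23 → 4×23, cost 4·19·23 = 1748; cumulative 3040; ((L₁ L₂) ((L₃ L₄) L₅)): 27×4 by 4×23 → 27×23, cost 27·4·23 = 2484; cumulative 7252. Total 7252.
Order (2) = ((((L₁ L₂) L₃) L₄) L₅): (L₁ L₂): 27×16 by 16×4 → 27×4, cost 27·16·4 = 1728; ((L₁ L₂) L₃): 27×4 by 4×17 → 27×17, cost 27·4·17 = 1836; cumulative 3564; (((L₁ L₂) L₃) L₄): 27×17 by 17×19 → 27×19, cost 27·17·19 = 8721; cumulative 12285; ((((L₁ L₂) L₃) L₄) L₅): 27×19 by 19×23 → 27×23, cost 27·19·23 = 11799; cumulative 24084. Total 24084.
Difference: |7252 − 24084| = 16832.

16832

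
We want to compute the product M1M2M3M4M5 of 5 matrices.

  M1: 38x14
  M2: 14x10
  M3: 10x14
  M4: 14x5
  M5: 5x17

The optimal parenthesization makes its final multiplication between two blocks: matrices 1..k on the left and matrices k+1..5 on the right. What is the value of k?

Adjacent pairs: M1M2 = 38·14·10 = 5320; M2M3 = 14·10·14 = 1960; M3M4 = 10·14·5 = 700; M4M5 = 14·5·17 = 1190.
Length 3: M1..M3: k=1: 0+1960+38·14·14=9408; k=2: 5320+0+38·10·14=10640 → min 9408 | M2..M4: k=2: 0+700+14·10·5=1400; k=3: 1960+0+14·14·5=2940 → min 1400 | M3..M5: k=3: 0+1190+10·14·17=3570; k=4: 700+0+10·5·17=1550 → min 1550.
Length 4: M1..M4: k=1: 0+1400+38·14·5=4060; k=2: 5320+700+38·10·5=7920; k=3: 9408+0+38·14·5=12068 → min 4060 | M2..M5: k=2: 0+1550+14·10·17=3930; k=3: 1960+1190+14·14·17=6482; k=4: 1400+0+14·5·17=2590 → min 2590.
Top-level splits: k=1: (M1..M1)·(M2..M5) → 0+2590+38·14·17 = 11634; k=2: (M1..M2)·(M3..M5) → 5320+1550+38·10·17 = 13330; k=3: (M1..M3)·(M4..M5) → 9408+1190+38·14·17 = 19642; k=4: (M1..M4)·(M5..M5) → 4060+0+38·5·17 = 7290.
Best split is after M4, i.e. k = 4.

4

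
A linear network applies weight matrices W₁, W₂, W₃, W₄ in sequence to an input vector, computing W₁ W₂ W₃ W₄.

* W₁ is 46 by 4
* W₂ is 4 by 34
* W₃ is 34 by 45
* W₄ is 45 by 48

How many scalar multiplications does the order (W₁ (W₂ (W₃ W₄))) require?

88800

(W₃ W₄): 34×45 by 45×48 → 34×48, cost 34·45·48 = 73440
(W₂ (W₃ W₄)): 4×34 by 34×48 → 4×48, cost 4·34·48 = 6528; cumulative 79968
(W₁ (W₂ (W₃ W₄))): 46×4 by 4×48 → 46×48, cost 46·4·48 = 8832; cumulative 88800
Total: 88800 scalar multiplications.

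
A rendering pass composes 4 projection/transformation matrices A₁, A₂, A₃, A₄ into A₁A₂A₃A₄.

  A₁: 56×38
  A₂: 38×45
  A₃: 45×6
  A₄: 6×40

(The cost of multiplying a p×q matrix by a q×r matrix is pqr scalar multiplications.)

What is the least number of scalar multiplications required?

36468

Adjacent pairs: A₁A₂ = 56·38·45 = 95760; A₂A₃ = 38·45·6 = 10260; A₃A₄ = 45·6·40 = 10800.
Length 3: A₁..A₃: k=1: 0+10260+56·38·6=23028; k=2: 95760+0+56·45·6=110880 → min 23028 | A₂..A₄: k=2: 0+10800+38·45·40=79200; k=3: 10260+0+38·6·40=19380 → min 19380.
Length 4: A₁..A₄: k=1: 0+19380+56·38·40=104500; k=2: 95760+10800+56·45·40=207360; k=3: 23028+0+56·6·40=36468 → min 36468.
Optimal order: ((A₁(A₂A₃))A₄) with cost 36468.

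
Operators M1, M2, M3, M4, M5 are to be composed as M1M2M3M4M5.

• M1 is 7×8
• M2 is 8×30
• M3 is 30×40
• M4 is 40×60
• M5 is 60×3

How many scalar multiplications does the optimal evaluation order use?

Adjacent pairs: M1M2 = 7·8·30 = 1680; M2M3 = 8·30·40 = 9600; M3M4 = 30·40·60 = 72000; M4M5 = 40·60·3 = 7200.
Length 3: M1..M3: k=1: 0+9600+7·8·40=11840; k=2: 1680+0+7·30·40=10080 → min 10080 | M2..M4: k=2: 0+72000+8·30·60=86400; k=3: 9600+0+8·40·60=28800 → min 28800 | M3..M5: k=3: 0+7200+30·40·3=10800; k=4: 72000+0+30·60·3=77400 → min 10800.
Length 4: M1..M4: k=1: 0+28800+7·8·60=32160; k=2: 1680+72000+7·30·60=86280; k=3: 10080+0+7·40·60=26880 → min 26880 | M2..M5: k=2: 0+10800+8·30·3=11520; k=3: 9600+7200+8·40·3=17760; k=4: 28800+0+8·60·3=30240 → min 11520.
Length 5: M1..M5: k=1: 0+11520+7·8·3=11688; k=2: 1680+10800+7·30·3=13110; k=3: 10080+7200+7·40·3=18120; k=4: 26880+0+7·60·3=28140 → min 11688.
Optimal order: (M1(M2(M3(M4M5)))) with cost 11688.

11688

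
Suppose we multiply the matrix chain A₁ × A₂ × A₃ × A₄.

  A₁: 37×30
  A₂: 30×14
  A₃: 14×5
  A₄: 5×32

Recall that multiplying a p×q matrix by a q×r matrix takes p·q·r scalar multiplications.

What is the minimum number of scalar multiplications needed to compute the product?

13570

Adjacent pairs: A₁A₂ = 37·30·14 = 15540; A₂A₃ = 30·14·5 = 2100; A₃A₄ = 14·5·32 = 2240.
Length 3: A₁..A₃: k=1: 0+2100+37·30·5=7650; k=2: 15540+0+37·14·5=18130 → min 7650 | A₂..A₄: k=2: 0+2240+30·14·32=15680; k=3: 2100+0+30·5·32=6900 → min 6900.
Length 4: A₁..A₄: k=1: 0+6900+37·30·32=42420; k=2: 15540+2240+37·14·32=34356; k=3: 7650+0+37·5·32=13570 → min 13570.
Optimal order: ((A₁ × (A₂ × A₃)) × A₄) with cost 13570.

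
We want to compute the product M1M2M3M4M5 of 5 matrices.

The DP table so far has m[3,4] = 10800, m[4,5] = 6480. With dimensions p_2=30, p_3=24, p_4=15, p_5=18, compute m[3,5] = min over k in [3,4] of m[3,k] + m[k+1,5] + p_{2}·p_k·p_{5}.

m[3,5] = min over k∈[3,4] of m[3,k]+m[k+1,5]+p_{2}·p_k·p_{5}.
k=3: 0 + 6480 + 30·24·18 = 19440; k=4: 10800 + 0 + 30·15·18 = 18900.
Minimum: 18900 at k=4.

18900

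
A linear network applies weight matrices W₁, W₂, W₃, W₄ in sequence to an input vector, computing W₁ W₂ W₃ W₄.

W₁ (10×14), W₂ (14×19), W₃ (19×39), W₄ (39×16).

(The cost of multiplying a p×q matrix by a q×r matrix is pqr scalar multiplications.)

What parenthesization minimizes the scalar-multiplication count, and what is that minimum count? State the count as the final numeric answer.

Adjacent pairs: W₁W₂ = 10·14·19 = 2660; W₂W₃ = 14·19·39 = 10374; W₃W₄ = 19·39·16 = 11856.
Length 3: W₁..W₃: k=1: 0+10374+10·14·39=15834; k=2: 2660+0+10·19·39=10070 → min 10070 | W₂..W₄: k=2: 0+11856+14·19·16=16112; k=3: 10374+0+14·39·16=19110 → min 16112.
Length 4: W₁..W₄: k=1: 0+16112+10·14·16=18352; k=2: 2660+11856+10·19·16=17556; k=3: 10070+0+10·39·16=16310 → min 16310.
Optimal parenthesization: (((W₁ W₂) W₃) W₄) with cost 16310.

16310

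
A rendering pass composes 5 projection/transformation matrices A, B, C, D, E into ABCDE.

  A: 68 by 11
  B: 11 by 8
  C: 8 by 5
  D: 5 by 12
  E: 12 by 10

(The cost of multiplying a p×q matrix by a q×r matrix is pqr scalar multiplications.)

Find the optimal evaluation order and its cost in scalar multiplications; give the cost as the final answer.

8180

Adjacent pairs: AB = 68·11·8 = 5984; BC = 11·8·5 = 440; CD = 8·5·12 = 480; DE = 5·12·10 = 600.
Length 3: A..C: k=1: 0+440+68·11·5=4180; k=2: 5984+0+68·8·5=8704 → min 4180 | B..D: k=2: 0+480+11·8·12=1536; k=3: 440+0+11·5·12=1100 → min 1100 | C..E: k=3: 0+600+8·5·10=1000; k=4: 480+0+8·12·10=1440 → min 1000.
Length 4: A..D: k=1: 0+1100+68·11·12=10076; k=2: 5984+480+68·8·12=12992; k=3: 4180+0+68·5·12=8260 → min 8260 | B..E: k=2: 0+1000+11·8·10=1880; k=3: 440+600+11·5·10=1590; k=4: 1100+0+11·12·10=2420 → min 1590.
Length 5: A..E: k=1: 0+1590+68·11·10=9070; k=2: 5984+1000+68·8·10=12424; k=3: 4180+600+68·5·10=8180; k=4: 8260+0+68·12·10=16420 → min 8180.
Optimal parenthesization: ((A(BC))(DE)) with cost 8180.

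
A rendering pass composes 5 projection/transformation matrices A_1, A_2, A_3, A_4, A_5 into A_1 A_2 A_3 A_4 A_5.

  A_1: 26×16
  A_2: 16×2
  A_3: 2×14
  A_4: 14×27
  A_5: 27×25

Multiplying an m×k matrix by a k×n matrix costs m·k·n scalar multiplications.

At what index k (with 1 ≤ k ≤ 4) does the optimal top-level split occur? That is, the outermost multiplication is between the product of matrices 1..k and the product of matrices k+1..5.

2

Adjacent pairs: A_1A_2 = 26·16·2 = 832; A_2A_3 = 16·2·14 = 448; A_3A_4 = 2·14·27 = 756; A_4A_5 = 14·27·25 = 9450.
Length 3: A_1..A_3: k=1: 0+448+26·16·14=6272; k=2: 832+0+26·2·14=1560 → min 1560 | A_2..A_4: k=2: 0+756+16·2·27=1620; k=3: 448+0+16·14·27=6496 → min 1620 | A_3..A_5: k=3: 0+9450+2·14·25=10150; k=4: 756+0+2·27·25=2106 → min 2106.
Length 4: A_1..A_4: k=1: 0+1620+26·16·27=12852; k=2: 832+756+26·2·27=2992; k=3: 1560+0+26·14·27=11388 → min 2992 | A_2..A_5: k=2: 0+2106+16·2·25=2906; k=3: 448+9450+16·14·25=15498; k=4: 1620+0+16·27·25=12420 → min 2906.
Top-level splits: k=1: (A_1..A_1)·(A_2..A_5) → 0+2906+26·16·25 = 13306; k=2: (A_1..A_2)·(A_3..A_5) → 832+2106+26·2·25 = 4238; k=3: (A_1..A_3)·(A_4..A_5) → 1560+9450+26·14·25 = 20110; k=4: (A_1..A_4)·(A_5..A_5) → 2992+0+26·27·25 = 20542.
Best split is after A_2, i.e. k = 2.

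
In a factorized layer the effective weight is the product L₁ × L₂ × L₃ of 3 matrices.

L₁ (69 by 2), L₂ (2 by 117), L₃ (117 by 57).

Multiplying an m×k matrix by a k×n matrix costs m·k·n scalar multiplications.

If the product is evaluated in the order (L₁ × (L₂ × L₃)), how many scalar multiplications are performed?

(L₂ × L₃): 2×117 by 117×57 → 2×57, cost 2·117·57 = 13338
(L₁ × (L₂ × L₃)): 69×2 by 2×57 → 69×57, cost 69·2·57 = 7866; cumulative 21204
Total: 21204 scalar multiplications.

21204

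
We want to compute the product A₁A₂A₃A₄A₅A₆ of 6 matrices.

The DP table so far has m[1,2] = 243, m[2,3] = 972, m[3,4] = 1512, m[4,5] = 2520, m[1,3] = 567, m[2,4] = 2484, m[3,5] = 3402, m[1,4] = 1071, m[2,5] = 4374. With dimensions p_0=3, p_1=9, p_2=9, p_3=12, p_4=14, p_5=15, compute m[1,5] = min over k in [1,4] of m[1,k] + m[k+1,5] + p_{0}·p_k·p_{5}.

m[1,5] = min over k∈[1,4] of m[1,k]+m[k+1,5]+p_{0}·p_k·p_{5}.
k=1: 0 + 4374 + 3·9·15 = 4779; k=2: 243 + 3402 + 3·9·15 = 4050; k=3: 567 + 2520 + 3·12·15 = 3627; k=4: 1071 + 0 + 3·14·15 = 1701.
Minimum: 1701 at k=4.

1701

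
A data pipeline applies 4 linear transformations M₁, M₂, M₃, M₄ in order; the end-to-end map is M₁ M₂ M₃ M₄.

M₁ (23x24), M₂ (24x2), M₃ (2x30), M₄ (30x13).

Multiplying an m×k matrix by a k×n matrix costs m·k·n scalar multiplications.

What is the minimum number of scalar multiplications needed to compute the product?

Adjacent pairs: M₁M₂ = 23·24·2 = 1104; M₂M₃ = 24·2·30 = 1440; M₃M₄ = 2·30·13 = 780.
Length 3: M₁..M₃: k=1: 0+1440+23·24·30=18000; k=2: 1104+0+23·2·30=2484 → min 2484 | M₂..M₄: k=2: 0+780+24·2·13=1404; k=3: 1440+0+24·30·13=10800 → min 1404.
Length 4: M₁..M₄: k=1: 0+1404+23·24·13=8580; k=2: 1104+780+23·2·13=2482; k=3: 2484+0+23·30·13=11454 → min 2482.
Optimal order: ((M₁ M₂) (M₃ M₄)) with cost 2482.

2482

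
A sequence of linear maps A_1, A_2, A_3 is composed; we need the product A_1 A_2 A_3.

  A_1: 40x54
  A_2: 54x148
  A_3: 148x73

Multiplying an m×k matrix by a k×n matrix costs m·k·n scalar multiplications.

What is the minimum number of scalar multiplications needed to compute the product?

741096

Order (A_1 (A_2 A_3)): (A_2 A_3): 54×148 by 148×73 → 54×73, cost 54·148·73 = 583416; (A_1 (A_2 A_3)): 40×54 by 54×73 → 40×73, cost 40·54·73 = 157680; cumulative 741096. Total 741096.
Order ((A_1 A_2) A_3): (A_1 A_2): 40×54 by 54×148 → 40×148, cost 40·54·148 = 319680; ((A_1 A_2) A_3): 40×148 by 148×73 → 40×73, cost 40·148·73 = 432160; cumulative 751840. Total 751840.
Minimum: 741096.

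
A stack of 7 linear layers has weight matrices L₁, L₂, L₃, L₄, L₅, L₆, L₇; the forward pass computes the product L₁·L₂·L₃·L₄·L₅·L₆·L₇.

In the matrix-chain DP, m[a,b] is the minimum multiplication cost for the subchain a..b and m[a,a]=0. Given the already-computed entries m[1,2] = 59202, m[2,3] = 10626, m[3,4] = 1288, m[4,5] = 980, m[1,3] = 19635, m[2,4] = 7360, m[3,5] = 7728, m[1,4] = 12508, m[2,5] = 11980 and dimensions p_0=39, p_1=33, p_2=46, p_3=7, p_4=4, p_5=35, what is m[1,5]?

17968

m[1,5] = min over k∈[1,4] of m[1,k]+m[k+1,5]+p_{0}·p_k·p_{5}.
k=1: 0 + 11980 + 39·33·35 = 57025; k=2: 59202 + 7728 + 39·46·35 = 129720; k=3: 19635 + 980 + 39·7·35 = 30170; k=4: 12508 + 0 + 39·4·35 = 17968.
Minimum: 17968 at k=4.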